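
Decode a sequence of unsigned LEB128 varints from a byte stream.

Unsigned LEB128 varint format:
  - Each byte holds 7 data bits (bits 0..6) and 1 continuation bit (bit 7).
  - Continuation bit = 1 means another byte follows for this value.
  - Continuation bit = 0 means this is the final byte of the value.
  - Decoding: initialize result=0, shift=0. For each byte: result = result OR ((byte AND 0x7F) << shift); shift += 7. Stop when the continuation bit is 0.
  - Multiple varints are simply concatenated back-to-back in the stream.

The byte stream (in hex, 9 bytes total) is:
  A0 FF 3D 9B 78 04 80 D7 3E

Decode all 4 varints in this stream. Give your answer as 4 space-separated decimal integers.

  byte[0]=0xA0 cont=1 payload=0x20=32: acc |= 32<<0 -> acc=32 shift=7
  byte[1]=0xFF cont=1 payload=0x7F=127: acc |= 127<<7 -> acc=16288 shift=14
  byte[2]=0x3D cont=0 payload=0x3D=61: acc |= 61<<14 -> acc=1015712 shift=21 [end]
Varint 1: bytes[0:3] = A0 FF 3D -> value 1015712 (3 byte(s))
  byte[3]=0x9B cont=1 payload=0x1B=27: acc |= 27<<0 -> acc=27 shift=7
  byte[4]=0x78 cont=0 payload=0x78=120: acc |= 120<<7 -> acc=15387 shift=14 [end]
Varint 2: bytes[3:5] = 9B 78 -> value 15387 (2 byte(s))
  byte[5]=0x04 cont=0 payload=0x04=4: acc |= 4<<0 -> acc=4 shift=7 [end]
Varint 3: bytes[5:6] = 04 -> value 4 (1 byte(s))
  byte[6]=0x80 cont=1 payload=0x00=0: acc |= 0<<0 -> acc=0 shift=7
  byte[7]=0xD7 cont=1 payload=0x57=87: acc |= 87<<7 -> acc=11136 shift=14
  byte[8]=0x3E cont=0 payload=0x3E=62: acc |= 62<<14 -> acc=1026944 shift=21 [end]
Varint 4: bytes[6:9] = 80 D7 3E -> value 1026944 (3 byte(s))

Answer: 1015712 15387 4 1026944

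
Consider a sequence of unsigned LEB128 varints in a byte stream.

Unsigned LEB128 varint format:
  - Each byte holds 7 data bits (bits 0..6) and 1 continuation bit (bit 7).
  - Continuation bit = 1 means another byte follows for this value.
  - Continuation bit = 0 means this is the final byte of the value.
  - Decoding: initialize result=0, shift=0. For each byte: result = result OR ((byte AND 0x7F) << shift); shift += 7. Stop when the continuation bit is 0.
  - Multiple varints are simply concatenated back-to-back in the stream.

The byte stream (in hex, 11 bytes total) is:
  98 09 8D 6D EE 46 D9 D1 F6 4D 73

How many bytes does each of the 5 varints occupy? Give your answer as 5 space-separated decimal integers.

Answer: 2 2 2 4 1

Derivation:
  byte[0]=0x98 cont=1 payload=0x18=24: acc |= 24<<0 -> acc=24 shift=7
  byte[1]=0x09 cont=0 payload=0x09=9: acc |= 9<<7 -> acc=1176 shift=14 [end]
Varint 1: bytes[0:2] = 98 09 -> value 1176 (2 byte(s))
  byte[2]=0x8D cont=1 payload=0x0D=13: acc |= 13<<0 -> acc=13 shift=7
  byte[3]=0x6D cont=0 payload=0x6D=109: acc |= 109<<7 -> acc=13965 shift=14 [end]
Varint 2: bytes[2:4] = 8D 6D -> value 13965 (2 byte(s))
  byte[4]=0xEE cont=1 payload=0x6E=110: acc |= 110<<0 -> acc=110 shift=7
  byte[5]=0x46 cont=0 payload=0x46=70: acc |= 70<<7 -> acc=9070 shift=14 [end]
Varint 3: bytes[4:6] = EE 46 -> value 9070 (2 byte(s))
  byte[6]=0xD9 cont=1 payload=0x59=89: acc |= 89<<0 -> acc=89 shift=7
  byte[7]=0xD1 cont=1 payload=0x51=81: acc |= 81<<7 -> acc=10457 shift=14
  byte[8]=0xF6 cont=1 payload=0x76=118: acc |= 118<<14 -> acc=1943769 shift=21
  byte[9]=0x4D cont=0 payload=0x4D=77: acc |= 77<<21 -> acc=163424473 shift=28 [end]
Varint 4: bytes[6:10] = D9 D1 F6 4D -> value 163424473 (4 byte(s))
  byte[10]=0x73 cont=0 payload=0x73=115: acc |= 115<<0 -> acc=115 shift=7 [end]
Varint 5: bytes[10:11] = 73 -> value 115 (1 byte(s))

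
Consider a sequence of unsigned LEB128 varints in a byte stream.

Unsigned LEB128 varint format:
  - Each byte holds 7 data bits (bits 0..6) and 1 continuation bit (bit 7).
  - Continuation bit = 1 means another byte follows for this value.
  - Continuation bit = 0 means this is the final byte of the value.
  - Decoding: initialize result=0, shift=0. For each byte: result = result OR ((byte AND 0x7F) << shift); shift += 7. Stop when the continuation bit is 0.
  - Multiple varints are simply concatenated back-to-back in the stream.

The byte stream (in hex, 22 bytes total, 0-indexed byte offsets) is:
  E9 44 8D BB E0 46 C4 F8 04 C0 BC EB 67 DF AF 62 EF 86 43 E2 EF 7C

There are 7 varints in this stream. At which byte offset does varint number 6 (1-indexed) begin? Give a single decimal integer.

  byte[0]=0xE9 cont=1 payload=0x69=105: acc |= 105<<0 -> acc=105 shift=7
  byte[1]=0x44 cont=0 payload=0x44=68: acc |= 68<<7 -> acc=8809 shift=14 [end]
Varint 1: bytes[0:2] = E9 44 -> value 8809 (2 byte(s))
  byte[2]=0x8D cont=1 payload=0x0D=13: acc |= 13<<0 -> acc=13 shift=7
  byte[3]=0xBB cont=1 payload=0x3B=59: acc |= 59<<7 -> acc=7565 shift=14
  byte[4]=0xE0 cont=1 payload=0x60=96: acc |= 96<<14 -> acc=1580429 shift=21
  byte[5]=0x46 cont=0 payload=0x46=70: acc |= 70<<21 -> acc=148381069 shift=28 [end]
Varint 2: bytes[2:6] = 8D BB E0 46 -> value 148381069 (4 byte(s))
  byte[6]=0xC4 cont=1 payload=0x44=68: acc |= 68<<0 -> acc=68 shift=7
  byte[7]=0xF8 cont=1 payload=0x78=120: acc |= 120<<7 -> acc=15428 shift=14
  byte[8]=0x04 cont=0 payload=0x04=4: acc |= 4<<14 -> acc=80964 shift=21 [end]
Varint 3: bytes[6:9] = C4 F8 04 -> value 80964 (3 byte(s))
  byte[9]=0xC0 cont=1 payload=0x40=64: acc |= 64<<0 -> acc=64 shift=7
  byte[10]=0xBC cont=1 payload=0x3C=60: acc |= 60<<7 -> acc=7744 shift=14
  byte[11]=0xEB cont=1 payload=0x6B=107: acc |= 107<<14 -> acc=1760832 shift=21
  byte[12]=0x67 cont=0 payload=0x67=103: acc |= 103<<21 -> acc=217767488 shift=28 [end]
Varint 4: bytes[9:13] = C0 BC EB 67 -> value 217767488 (4 byte(s))
  byte[13]=0xDF cont=1 payload=0x5F=95: acc |= 95<<0 -> acc=95 shift=7
  byte[14]=0xAF cont=1 payload=0x2F=47: acc |= 47<<7 -> acc=6111 shift=14
  byte[15]=0x62 cont=0 payload=0x62=98: acc |= 98<<14 -> acc=1611743 shift=21 [end]
Varint 5: bytes[13:16] = DF AF 62 -> value 1611743 (3 byte(s))
  byte[16]=0xEF cont=1 payload=0x6F=111: acc |= 111<<0 -> acc=111 shift=7
  byte[17]=0x86 cont=1 payload=0x06=6: acc |= 6<<7 -> acc=879 shift=14
  byte[18]=0x43 cont=0 payload=0x43=67: acc |= 67<<14 -> acc=1098607 shift=21 [end]
Varint 6: bytes[16:19] = EF 86 43 -> value 1098607 (3 byte(s))
  byte[19]=0xE2 cont=1 payload=0x62=98: acc |= 98<<0 -> acc=98 shift=7
  byte[20]=0xEF cont=1 payload=0x6F=111: acc |= 111<<7 -> acc=14306 shift=14
  byte[21]=0x7C cont=0 payload=0x7C=124: acc |= 124<<14 -> acc=2045922 shift=21 [end]
Varint 7: bytes[19:22] = E2 EF 7C -> value 2045922 (3 byte(s))

Answer: 16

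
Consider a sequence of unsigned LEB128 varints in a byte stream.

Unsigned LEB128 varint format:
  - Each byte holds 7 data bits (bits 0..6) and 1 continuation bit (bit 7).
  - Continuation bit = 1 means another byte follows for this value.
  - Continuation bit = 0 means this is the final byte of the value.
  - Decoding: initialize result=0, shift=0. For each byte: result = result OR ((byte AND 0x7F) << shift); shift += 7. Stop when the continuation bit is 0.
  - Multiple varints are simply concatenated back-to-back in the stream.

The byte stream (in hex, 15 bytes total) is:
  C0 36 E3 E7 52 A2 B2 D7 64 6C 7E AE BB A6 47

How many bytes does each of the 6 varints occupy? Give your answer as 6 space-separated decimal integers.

Answer: 2 3 4 1 1 4

Derivation:
  byte[0]=0xC0 cont=1 payload=0x40=64: acc |= 64<<0 -> acc=64 shift=7
  byte[1]=0x36 cont=0 payload=0x36=54: acc |= 54<<7 -> acc=6976 shift=14 [end]
Varint 1: bytes[0:2] = C0 36 -> value 6976 (2 byte(s))
  byte[2]=0xE3 cont=1 payload=0x63=99: acc |= 99<<0 -> acc=99 shift=7
  byte[3]=0xE7 cont=1 payload=0x67=103: acc |= 103<<7 -> acc=13283 shift=14
  byte[4]=0x52 cont=0 payload=0x52=82: acc |= 82<<14 -> acc=1356771 shift=21 [end]
Varint 2: bytes[2:5] = E3 E7 52 -> value 1356771 (3 byte(s))
  byte[5]=0xA2 cont=1 payload=0x22=34: acc |= 34<<0 -> acc=34 shift=7
  byte[6]=0xB2 cont=1 payload=0x32=50: acc |= 50<<7 -> acc=6434 shift=14
  byte[7]=0xD7 cont=1 payload=0x57=87: acc |= 87<<14 -> acc=1431842 shift=21
  byte[8]=0x64 cont=0 payload=0x64=100: acc |= 100<<21 -> acc=211147042 shift=28 [end]
Varint 3: bytes[5:9] = A2 B2 D7 64 -> value 211147042 (4 byte(s))
  byte[9]=0x6C cont=0 payload=0x6C=108: acc |= 108<<0 -> acc=108 shift=7 [end]
Varint 4: bytes[9:10] = 6C -> value 108 (1 byte(s))
  byte[10]=0x7E cont=0 payload=0x7E=126: acc |= 126<<0 -> acc=126 shift=7 [end]
Varint 5: bytes[10:11] = 7E -> value 126 (1 byte(s))
  byte[11]=0xAE cont=1 payload=0x2E=46: acc |= 46<<0 -> acc=46 shift=7
  byte[12]=0xBB cont=1 payload=0x3B=59: acc |= 59<<7 -> acc=7598 shift=14
  byte[13]=0xA6 cont=1 payload=0x26=38: acc |= 38<<14 -> acc=630190 shift=21
  byte[14]=0x47 cont=0 payload=0x47=71: acc |= 71<<21 -> acc=149527982 shift=28 [end]
Varint 6: bytes[11:15] = AE BB A6 47 -> value 149527982 (4 byte(s))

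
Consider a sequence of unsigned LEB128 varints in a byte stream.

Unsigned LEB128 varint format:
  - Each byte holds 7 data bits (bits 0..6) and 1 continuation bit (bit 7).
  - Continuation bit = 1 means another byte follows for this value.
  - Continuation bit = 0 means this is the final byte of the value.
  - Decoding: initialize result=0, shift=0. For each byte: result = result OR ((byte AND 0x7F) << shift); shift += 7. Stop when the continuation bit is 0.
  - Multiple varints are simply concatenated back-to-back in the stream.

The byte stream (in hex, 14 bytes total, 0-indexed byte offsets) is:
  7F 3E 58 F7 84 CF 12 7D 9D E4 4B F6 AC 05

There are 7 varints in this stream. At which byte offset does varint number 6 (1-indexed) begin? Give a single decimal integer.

Answer: 8

Derivation:
  byte[0]=0x7F cont=0 payload=0x7F=127: acc |= 127<<0 -> acc=127 shift=7 [end]
Varint 1: bytes[0:1] = 7F -> value 127 (1 byte(s))
  byte[1]=0x3E cont=0 payload=0x3E=62: acc |= 62<<0 -> acc=62 shift=7 [end]
Varint 2: bytes[1:2] = 3E -> value 62 (1 byte(s))
  byte[2]=0x58 cont=0 payload=0x58=88: acc |= 88<<0 -> acc=88 shift=7 [end]
Varint 3: bytes[2:3] = 58 -> value 88 (1 byte(s))
  byte[3]=0xF7 cont=1 payload=0x77=119: acc |= 119<<0 -> acc=119 shift=7
  byte[4]=0x84 cont=1 payload=0x04=4: acc |= 4<<7 -> acc=631 shift=14
  byte[5]=0xCF cont=1 payload=0x4F=79: acc |= 79<<14 -> acc=1294967 shift=21
  byte[6]=0x12 cont=0 payload=0x12=18: acc |= 18<<21 -> acc=39043703 shift=28 [end]
Varint 4: bytes[3:7] = F7 84 CF 12 -> value 39043703 (4 byte(s))
  byte[7]=0x7D cont=0 payload=0x7D=125: acc |= 125<<0 -> acc=125 shift=7 [end]
Varint 5: bytes[7:8] = 7D -> value 125 (1 byte(s))
  byte[8]=0x9D cont=1 payload=0x1D=29: acc |= 29<<0 -> acc=29 shift=7
  byte[9]=0xE4 cont=1 payload=0x64=100: acc |= 100<<7 -> acc=12829 shift=14
  byte[10]=0x4B cont=0 payload=0x4B=75: acc |= 75<<14 -> acc=1241629 shift=21 [end]
Varint 6: bytes[8:11] = 9D E4 4B -> value 1241629 (3 byte(s))
  byte[11]=0xF6 cont=1 payload=0x76=118: acc |= 118<<0 -> acc=118 shift=7
  byte[12]=0xAC cont=1 payload=0x2C=44: acc |= 44<<7 -> acc=5750 shift=14
  byte[13]=0x05 cont=0 payload=0x05=5: acc |= 5<<14 -> acc=87670 shift=21 [end]
Varint 7: bytes[11:14] = F6 AC 05 -> value 87670 (3 byte(s))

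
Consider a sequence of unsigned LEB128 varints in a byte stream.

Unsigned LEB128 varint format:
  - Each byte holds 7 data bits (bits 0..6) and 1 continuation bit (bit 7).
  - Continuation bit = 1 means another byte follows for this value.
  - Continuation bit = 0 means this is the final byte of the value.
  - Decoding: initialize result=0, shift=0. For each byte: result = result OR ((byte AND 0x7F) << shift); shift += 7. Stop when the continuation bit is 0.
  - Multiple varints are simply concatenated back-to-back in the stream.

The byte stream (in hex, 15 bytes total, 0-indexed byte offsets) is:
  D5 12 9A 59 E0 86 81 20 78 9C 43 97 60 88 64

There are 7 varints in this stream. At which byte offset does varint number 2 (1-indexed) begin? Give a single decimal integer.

  byte[0]=0xD5 cont=1 payload=0x55=85: acc |= 85<<0 -> acc=85 shift=7
  byte[1]=0x12 cont=0 payload=0x12=18: acc |= 18<<7 -> acc=2389 shift=14 [end]
Varint 1: bytes[0:2] = D5 12 -> value 2389 (2 byte(s))
  byte[2]=0x9A cont=1 payload=0x1A=26: acc |= 26<<0 -> acc=26 shift=7
  byte[3]=0x59 cont=0 payload=0x59=89: acc |= 89<<7 -> acc=11418 shift=14 [end]
Varint 2: bytes[2:4] = 9A 59 -> value 11418 (2 byte(s))
  byte[4]=0xE0 cont=1 payload=0x60=96: acc |= 96<<0 -> acc=96 shift=7
  byte[5]=0x86 cont=1 payload=0x06=6: acc |= 6<<7 -> acc=864 shift=14
  byte[6]=0x81 cont=1 payload=0x01=1: acc |= 1<<14 -> acc=17248 shift=21
  byte[7]=0x20 cont=0 payload=0x20=32: acc |= 32<<21 -> acc=67126112 shift=28 [end]
Varint 3: bytes[4:8] = E0 86 81 20 -> value 67126112 (4 byte(s))
  byte[8]=0x78 cont=0 payload=0x78=120: acc |= 120<<0 -> acc=120 shift=7 [end]
Varint 4: bytes[8:9] = 78 -> value 120 (1 byte(s))
  byte[9]=0x9C cont=1 payload=0x1C=28: acc |= 28<<0 -> acc=28 shift=7
  byte[10]=0x43 cont=0 payload=0x43=67: acc |= 67<<7 -> acc=8604 shift=14 [end]
Varint 5: bytes[9:11] = 9C 43 -> value 8604 (2 byte(s))
  byte[11]=0x97 cont=1 payload=0x17=23: acc |= 23<<0 -> acc=23 shift=7
  byte[12]=0x60 cont=0 payload=0x60=96: acc |= 96<<7 -> acc=12311 shift=14 [end]
Varint 6: bytes[11:13] = 97 60 -> value 12311 (2 byte(s))
  byte[13]=0x88 cont=1 payload=0x08=8: acc |= 8<<0 -> acc=8 shift=7
  byte[14]=0x64 cont=0 payload=0x64=100: acc |= 100<<7 -> acc=12808 shift=14 [end]
Varint 7: bytes[13:15] = 88 64 -> value 12808 (2 byte(s))

Answer: 2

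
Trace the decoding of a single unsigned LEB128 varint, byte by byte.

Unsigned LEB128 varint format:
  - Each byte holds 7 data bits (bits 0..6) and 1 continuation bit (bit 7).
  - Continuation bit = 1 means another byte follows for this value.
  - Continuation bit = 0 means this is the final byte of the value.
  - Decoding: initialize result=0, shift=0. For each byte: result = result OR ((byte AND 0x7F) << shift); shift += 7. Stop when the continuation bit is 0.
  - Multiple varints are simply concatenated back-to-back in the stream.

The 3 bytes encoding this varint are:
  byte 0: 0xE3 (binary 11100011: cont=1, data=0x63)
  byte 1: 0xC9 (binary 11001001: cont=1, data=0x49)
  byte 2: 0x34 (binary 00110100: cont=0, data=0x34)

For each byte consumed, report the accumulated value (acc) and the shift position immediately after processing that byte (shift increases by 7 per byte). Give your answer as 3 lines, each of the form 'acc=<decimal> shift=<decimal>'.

Answer: acc=99 shift=7
acc=9443 shift=14
acc=861411 shift=21

Derivation:
byte 0=0xE3: payload=0x63=99, contrib = 99<<0 = 99; acc -> 99, shift -> 7
byte 1=0xC9: payload=0x49=73, contrib = 73<<7 = 9344; acc -> 9443, shift -> 14
byte 2=0x34: payload=0x34=52, contrib = 52<<14 = 851968; acc -> 861411, shift -> 21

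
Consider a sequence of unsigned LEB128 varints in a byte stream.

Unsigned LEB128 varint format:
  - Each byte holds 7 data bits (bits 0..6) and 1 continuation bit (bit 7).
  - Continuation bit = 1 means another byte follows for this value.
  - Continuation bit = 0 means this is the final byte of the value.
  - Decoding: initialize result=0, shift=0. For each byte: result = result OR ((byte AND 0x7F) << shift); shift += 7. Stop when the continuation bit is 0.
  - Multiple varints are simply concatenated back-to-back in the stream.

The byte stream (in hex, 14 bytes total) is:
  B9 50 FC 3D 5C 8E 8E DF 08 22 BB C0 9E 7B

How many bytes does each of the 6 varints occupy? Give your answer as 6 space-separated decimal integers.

Answer: 2 2 1 4 1 4

Derivation:
  byte[0]=0xB9 cont=1 payload=0x39=57: acc |= 57<<0 -> acc=57 shift=7
  byte[1]=0x50 cont=0 payload=0x50=80: acc |= 80<<7 -> acc=10297 shift=14 [end]
Varint 1: bytes[0:2] = B9 50 -> value 10297 (2 byte(s))
  byte[2]=0xFC cont=1 payload=0x7C=124: acc |= 124<<0 -> acc=124 shift=7
  byte[3]=0x3D cont=0 payload=0x3D=61: acc |= 61<<7 -> acc=7932 shift=14 [end]
Varint 2: bytes[2:4] = FC 3D -> value 7932 (2 byte(s))
  byte[4]=0x5C cont=0 payload=0x5C=92: acc |= 92<<0 -> acc=92 shift=7 [end]
Varint 3: bytes[4:5] = 5C -> value 92 (1 byte(s))
  byte[5]=0x8E cont=1 payload=0x0E=14: acc |= 14<<0 -> acc=14 shift=7
  byte[6]=0x8E cont=1 payload=0x0E=14: acc |= 14<<7 -> acc=1806 shift=14
  byte[7]=0xDF cont=1 payload=0x5F=95: acc |= 95<<14 -> acc=1558286 shift=21
  byte[8]=0x08 cont=0 payload=0x08=8: acc |= 8<<21 -> acc=18335502 shift=28 [end]
Varint 4: bytes[5:9] = 8E 8E DF 08 -> value 18335502 (4 byte(s))
  byte[9]=0x22 cont=0 payload=0x22=34: acc |= 34<<0 -> acc=34 shift=7 [end]
Varint 5: bytes[9:10] = 22 -> value 34 (1 byte(s))
  byte[10]=0xBB cont=1 payload=0x3B=59: acc |= 59<<0 -> acc=59 shift=7
  byte[11]=0xC0 cont=1 payload=0x40=64: acc |= 64<<7 -> acc=8251 shift=14
  byte[12]=0x9E cont=1 payload=0x1E=30: acc |= 30<<14 -> acc=499771 shift=21
  byte[13]=0x7B cont=0 payload=0x7B=123: acc |= 123<<21 -> acc=258449467 shift=28 [end]
Varint 6: bytes[10:14] = BB C0 9E 7B -> value 258449467 (4 byte(s))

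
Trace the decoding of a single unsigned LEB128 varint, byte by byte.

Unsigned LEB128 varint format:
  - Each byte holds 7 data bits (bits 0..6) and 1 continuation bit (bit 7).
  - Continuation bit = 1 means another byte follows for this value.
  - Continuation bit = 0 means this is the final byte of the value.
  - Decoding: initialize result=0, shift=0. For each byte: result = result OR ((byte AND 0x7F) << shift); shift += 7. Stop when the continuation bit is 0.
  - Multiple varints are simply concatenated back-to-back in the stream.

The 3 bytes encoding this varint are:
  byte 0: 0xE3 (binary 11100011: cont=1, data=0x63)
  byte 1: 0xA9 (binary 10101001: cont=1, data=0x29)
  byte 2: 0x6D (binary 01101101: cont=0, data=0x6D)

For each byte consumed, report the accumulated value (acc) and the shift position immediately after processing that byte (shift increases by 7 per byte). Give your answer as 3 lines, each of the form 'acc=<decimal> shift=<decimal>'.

byte 0=0xE3: payload=0x63=99, contrib = 99<<0 = 99; acc -> 99, shift -> 7
byte 1=0xA9: payload=0x29=41, contrib = 41<<7 = 5248; acc -> 5347, shift -> 14
byte 2=0x6D: payload=0x6D=109, contrib = 109<<14 = 1785856; acc -> 1791203, shift -> 21

Answer: acc=99 shift=7
acc=5347 shift=14
acc=1791203 shift=21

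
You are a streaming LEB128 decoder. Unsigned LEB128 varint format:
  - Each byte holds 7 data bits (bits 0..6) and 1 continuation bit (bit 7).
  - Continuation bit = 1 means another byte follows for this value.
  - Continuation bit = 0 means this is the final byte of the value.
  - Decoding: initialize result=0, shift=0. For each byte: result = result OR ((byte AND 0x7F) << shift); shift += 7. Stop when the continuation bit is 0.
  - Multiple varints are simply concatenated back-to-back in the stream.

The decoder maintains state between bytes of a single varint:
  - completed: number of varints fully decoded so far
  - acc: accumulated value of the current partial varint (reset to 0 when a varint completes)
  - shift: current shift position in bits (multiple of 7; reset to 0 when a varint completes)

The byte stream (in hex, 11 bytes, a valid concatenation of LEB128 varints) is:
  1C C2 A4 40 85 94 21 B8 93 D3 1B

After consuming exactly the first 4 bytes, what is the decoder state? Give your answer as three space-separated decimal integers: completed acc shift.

Answer: 2 0 0

Derivation:
byte[0]=0x1C cont=0 payload=0x1C: varint #1 complete (value=28); reset -> completed=1 acc=0 shift=0
byte[1]=0xC2 cont=1 payload=0x42: acc |= 66<<0 -> completed=1 acc=66 shift=7
byte[2]=0xA4 cont=1 payload=0x24: acc |= 36<<7 -> completed=1 acc=4674 shift=14
byte[3]=0x40 cont=0 payload=0x40: varint #2 complete (value=1053250); reset -> completed=2 acc=0 shift=0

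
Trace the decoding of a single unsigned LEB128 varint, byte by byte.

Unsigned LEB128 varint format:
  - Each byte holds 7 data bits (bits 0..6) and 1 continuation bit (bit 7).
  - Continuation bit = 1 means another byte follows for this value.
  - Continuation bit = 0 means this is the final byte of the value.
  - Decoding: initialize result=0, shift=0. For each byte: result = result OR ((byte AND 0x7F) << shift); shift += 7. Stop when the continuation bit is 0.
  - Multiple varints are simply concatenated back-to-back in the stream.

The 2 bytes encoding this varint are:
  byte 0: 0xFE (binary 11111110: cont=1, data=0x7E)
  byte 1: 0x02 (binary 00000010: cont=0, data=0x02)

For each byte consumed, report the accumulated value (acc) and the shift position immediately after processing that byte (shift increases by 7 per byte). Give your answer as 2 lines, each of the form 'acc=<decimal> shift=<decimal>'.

byte 0=0xFE: payload=0x7E=126, contrib = 126<<0 = 126; acc -> 126, shift -> 7
byte 1=0x02: payload=0x02=2, contrib = 2<<7 = 256; acc -> 382, shift -> 14

Answer: acc=126 shift=7
acc=382 shift=14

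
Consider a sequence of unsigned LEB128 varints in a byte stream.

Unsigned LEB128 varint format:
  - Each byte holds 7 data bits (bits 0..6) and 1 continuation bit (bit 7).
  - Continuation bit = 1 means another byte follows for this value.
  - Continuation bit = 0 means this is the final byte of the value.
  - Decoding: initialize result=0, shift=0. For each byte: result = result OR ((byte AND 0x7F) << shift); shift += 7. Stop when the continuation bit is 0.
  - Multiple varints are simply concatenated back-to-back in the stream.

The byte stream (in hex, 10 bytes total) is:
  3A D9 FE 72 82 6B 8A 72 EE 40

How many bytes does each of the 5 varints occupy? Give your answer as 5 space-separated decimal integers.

  byte[0]=0x3A cont=0 payload=0x3A=58: acc |= 58<<0 -> acc=58 shift=7 [end]
Varint 1: bytes[0:1] = 3A -> value 58 (1 byte(s))
  byte[1]=0xD9 cont=1 payload=0x59=89: acc |= 89<<0 -> acc=89 shift=7
  byte[2]=0xFE cont=1 payload=0x7E=126: acc |= 126<<7 -> acc=16217 shift=14
  byte[3]=0x72 cont=0 payload=0x72=114: acc |= 114<<14 -> acc=1883993 shift=21 [end]
Varint 2: bytes[1:4] = D9 FE 72 -> value 1883993 (3 byte(s))
  byte[4]=0x82 cont=1 payload=0x02=2: acc |= 2<<0 -> acc=2 shift=7
  byte[5]=0x6B cont=0 payload=0x6B=107: acc |= 107<<7 -> acc=13698 shift=14 [end]
Varint 3: bytes[4:6] = 82 6B -> value 13698 (2 byte(s))
  byte[6]=0x8A cont=1 payload=0x0A=10: acc |= 10<<0 -> acc=10 shift=7
  byte[7]=0x72 cont=0 payload=0x72=114: acc |= 114<<7 -> acc=14602 shift=14 [end]
Varint 4: bytes[6:8] = 8A 72 -> value 14602 (2 byte(s))
  byte[8]=0xEE cont=1 payload=0x6E=110: acc |= 110<<0 -> acc=110 shift=7
  byte[9]=0x40 cont=0 payload=0x40=64: acc |= 64<<7 -> acc=8302 shift=14 [end]
Varint 5: bytes[8:10] = EE 40 -> value 8302 (2 byte(s))

Answer: 1 3 2 2 2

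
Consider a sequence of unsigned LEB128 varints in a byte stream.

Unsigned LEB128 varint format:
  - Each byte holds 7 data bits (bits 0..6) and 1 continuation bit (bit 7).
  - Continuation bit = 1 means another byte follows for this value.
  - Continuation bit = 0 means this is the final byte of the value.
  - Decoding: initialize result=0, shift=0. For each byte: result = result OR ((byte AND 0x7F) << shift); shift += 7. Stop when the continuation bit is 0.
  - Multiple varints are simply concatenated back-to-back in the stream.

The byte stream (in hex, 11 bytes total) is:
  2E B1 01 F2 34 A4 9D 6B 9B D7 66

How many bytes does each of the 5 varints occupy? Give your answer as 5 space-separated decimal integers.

  byte[0]=0x2E cont=0 payload=0x2E=46: acc |= 46<<0 -> acc=46 shift=7 [end]
Varint 1: bytes[0:1] = 2E -> value 46 (1 byte(s))
  byte[1]=0xB1 cont=1 payload=0x31=49: acc |= 49<<0 -> acc=49 shift=7
  byte[2]=0x01 cont=0 payload=0x01=1: acc |= 1<<7 -> acc=177 shift=14 [end]
Varint 2: bytes[1:3] = B1 01 -> value 177 (2 byte(s))
  byte[3]=0xF2 cont=1 payload=0x72=114: acc |= 114<<0 -> acc=114 shift=7
  byte[4]=0x34 cont=0 payload=0x34=52: acc |= 52<<7 -> acc=6770 shift=14 [end]
Varint 3: bytes[3:5] = F2 34 -> value 6770 (2 byte(s))
  byte[5]=0xA4 cont=1 payload=0x24=36: acc |= 36<<0 -> acc=36 shift=7
  byte[6]=0x9D cont=1 payload=0x1D=29: acc |= 29<<7 -> acc=3748 shift=14
  byte[7]=0x6B cont=0 payload=0x6B=107: acc |= 107<<14 -> acc=1756836 shift=21 [end]
Varint 4: bytes[5:8] = A4 9D 6B -> value 1756836 (3 byte(s))
  byte[8]=0x9B cont=1 payload=0x1B=27: acc |= 27<<0 -> acc=27 shift=7
  byte[9]=0xD7 cont=1 payload=0x57=87: acc |= 87<<7 -> acc=11163 shift=14
  byte[10]=0x66 cont=0 payload=0x66=102: acc |= 102<<14 -> acc=1682331 shift=21 [end]
Varint 5: bytes[8:11] = 9B D7 66 -> value 1682331 (3 byte(s))

Answer: 1 2 2 3 3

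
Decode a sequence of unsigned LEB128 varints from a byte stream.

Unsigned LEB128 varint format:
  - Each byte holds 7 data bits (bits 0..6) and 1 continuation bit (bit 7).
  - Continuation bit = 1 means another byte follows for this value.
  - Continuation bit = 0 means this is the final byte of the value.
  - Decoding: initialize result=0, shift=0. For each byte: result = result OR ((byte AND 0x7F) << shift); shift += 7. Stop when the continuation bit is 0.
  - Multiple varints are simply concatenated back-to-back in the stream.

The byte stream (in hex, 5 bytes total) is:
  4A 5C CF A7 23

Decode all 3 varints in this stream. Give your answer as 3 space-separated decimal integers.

Answer: 74 92 578511

Derivation:
  byte[0]=0x4A cont=0 payload=0x4A=74: acc |= 74<<0 -> acc=74 shift=7 [end]
Varint 1: bytes[0:1] = 4A -> value 74 (1 byte(s))
  byte[1]=0x5C cont=0 payload=0x5C=92: acc |= 92<<0 -> acc=92 shift=7 [end]
Varint 2: bytes[1:2] = 5C -> value 92 (1 byte(s))
  byte[2]=0xCF cont=1 payload=0x4F=79: acc |= 79<<0 -> acc=79 shift=7
  byte[3]=0xA7 cont=1 payload=0x27=39: acc |= 39<<7 -> acc=5071 shift=14
  byte[4]=0x23 cont=0 payload=0x23=35: acc |= 35<<14 -> acc=578511 shift=21 [end]
Varint 3: bytes[2:5] = CF A7 23 -> value 578511 (3 byte(s))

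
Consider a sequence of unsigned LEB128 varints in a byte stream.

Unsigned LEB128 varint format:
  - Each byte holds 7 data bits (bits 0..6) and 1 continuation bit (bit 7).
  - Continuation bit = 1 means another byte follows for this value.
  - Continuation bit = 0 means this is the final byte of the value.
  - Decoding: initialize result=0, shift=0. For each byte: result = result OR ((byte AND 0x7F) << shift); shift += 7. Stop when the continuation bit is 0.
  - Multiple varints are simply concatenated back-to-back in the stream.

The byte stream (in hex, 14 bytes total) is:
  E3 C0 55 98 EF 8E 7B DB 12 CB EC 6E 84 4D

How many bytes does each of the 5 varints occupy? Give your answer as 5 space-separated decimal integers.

Answer: 3 4 2 3 2

Derivation:
  byte[0]=0xE3 cont=1 payload=0x63=99: acc |= 99<<0 -> acc=99 shift=7
  byte[1]=0xC0 cont=1 payload=0x40=64: acc |= 64<<7 -> acc=8291 shift=14
  byte[2]=0x55 cont=0 payload=0x55=85: acc |= 85<<14 -> acc=1400931 shift=21 [end]
Varint 1: bytes[0:3] = E3 C0 55 -> value 1400931 (3 byte(s))
  byte[3]=0x98 cont=1 payload=0x18=24: acc |= 24<<0 -> acc=24 shift=7
  byte[4]=0xEF cont=1 payload=0x6F=111: acc |= 111<<7 -> acc=14232 shift=14
  byte[5]=0x8E cont=1 payload=0x0E=14: acc |= 14<<14 -> acc=243608 shift=21
  byte[6]=0x7B cont=0 payload=0x7B=123: acc |= 123<<21 -> acc=258193304 shift=28 [end]
Varint 2: bytes[3:7] = 98 EF 8E 7B -> value 258193304 (4 byte(s))
  byte[7]=0xDB cont=1 payload=0x5B=91: acc |= 91<<0 -> acc=91 shift=7
  byte[8]=0x12 cont=0 payload=0x12=18: acc |= 18<<7 -> acc=2395 shift=14 [end]
Varint 3: bytes[7:9] = DB 12 -> value 2395 (2 byte(s))
  byte[9]=0xCB cont=1 payload=0x4B=75: acc |= 75<<0 -> acc=75 shift=7
  byte[10]=0xEC cont=1 payload=0x6C=108: acc |= 108<<7 -> acc=13899 shift=14
  byte[11]=0x6E cont=0 payload=0x6E=110: acc |= 110<<14 -> acc=1816139 shift=21 [end]
Varint 4: bytes[9:12] = CB EC 6E -> value 1816139 (3 byte(s))
  byte[12]=0x84 cont=1 payload=0x04=4: acc |= 4<<0 -> acc=4 shift=7
  byte[13]=0x4D cont=0 payload=0x4D=77: acc |= 77<<7 -> acc=9860 shift=14 [end]
Varint 5: bytes[12:14] = 84 4D -> value 9860 (2 byte(s))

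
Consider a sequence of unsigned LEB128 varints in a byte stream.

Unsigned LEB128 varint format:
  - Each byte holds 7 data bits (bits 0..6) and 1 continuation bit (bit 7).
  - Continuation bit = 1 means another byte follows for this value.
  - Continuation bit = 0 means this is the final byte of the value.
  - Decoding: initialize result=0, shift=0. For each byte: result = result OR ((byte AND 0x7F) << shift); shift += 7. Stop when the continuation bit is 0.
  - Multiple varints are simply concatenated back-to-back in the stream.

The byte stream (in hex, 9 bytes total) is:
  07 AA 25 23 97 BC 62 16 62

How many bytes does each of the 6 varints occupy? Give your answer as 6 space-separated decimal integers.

  byte[0]=0x07 cont=0 payload=0x07=7: acc |= 7<<0 -> acc=7 shift=7 [end]
Varint 1: bytes[0:1] = 07 -> value 7 (1 byte(s))
  byte[1]=0xAA cont=1 payload=0x2A=42: acc |= 42<<0 -> acc=42 shift=7
  byte[2]=0x25 cont=0 payload=0x25=37: acc |= 37<<7 -> acc=4778 shift=14 [end]
Varint 2: bytes[1:3] = AA 25 -> value 4778 (2 byte(s))
  byte[3]=0x23 cont=0 payload=0x23=35: acc |= 35<<0 -> acc=35 shift=7 [end]
Varint 3: bytes[3:4] = 23 -> value 35 (1 byte(s))
  byte[4]=0x97 cont=1 payload=0x17=23: acc |= 23<<0 -> acc=23 shift=7
  byte[5]=0xBC cont=1 payload=0x3C=60: acc |= 60<<7 -> acc=7703 shift=14
  byte[6]=0x62 cont=0 payload=0x62=98: acc |= 98<<14 -> acc=1613335 shift=21 [end]
Varint 4: bytes[4:7] = 97 BC 62 -> value 1613335 (3 byte(s))
  byte[7]=0x16 cont=0 payload=0x16=22: acc |= 22<<0 -> acc=22 shift=7 [end]
Varint 5: bytes[7:8] = 16 -> value 22 (1 byte(s))
  byte[8]=0x62 cont=0 payload=0x62=98: acc |= 98<<0 -> acc=98 shift=7 [end]
Varint 6: bytes[8:9] = 62 -> value 98 (1 byte(s))

Answer: 1 2 1 3 1 1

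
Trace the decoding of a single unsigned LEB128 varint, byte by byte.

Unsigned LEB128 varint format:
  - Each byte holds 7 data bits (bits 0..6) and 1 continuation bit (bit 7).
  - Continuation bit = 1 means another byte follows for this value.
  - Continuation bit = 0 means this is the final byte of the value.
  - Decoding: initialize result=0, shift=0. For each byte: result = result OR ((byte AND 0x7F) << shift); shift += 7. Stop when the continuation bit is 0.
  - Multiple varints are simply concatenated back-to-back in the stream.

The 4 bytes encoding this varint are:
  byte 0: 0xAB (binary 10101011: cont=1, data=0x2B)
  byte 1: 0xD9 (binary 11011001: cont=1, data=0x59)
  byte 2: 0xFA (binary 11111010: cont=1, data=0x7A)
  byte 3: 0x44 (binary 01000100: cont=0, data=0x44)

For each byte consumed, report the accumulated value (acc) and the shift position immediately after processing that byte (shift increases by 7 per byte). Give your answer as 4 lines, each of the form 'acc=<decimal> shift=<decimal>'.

byte 0=0xAB: payload=0x2B=43, contrib = 43<<0 = 43; acc -> 43, shift -> 7
byte 1=0xD9: payload=0x59=89, contrib = 89<<7 = 11392; acc -> 11435, shift -> 14
byte 2=0xFA: payload=0x7A=122, contrib = 122<<14 = 1998848; acc -> 2010283, shift -> 21
byte 3=0x44: payload=0x44=68, contrib = 68<<21 = 142606336; acc -> 144616619, shift -> 28

Answer: acc=43 shift=7
acc=11435 shift=14
acc=2010283 shift=21
acc=144616619 shift=28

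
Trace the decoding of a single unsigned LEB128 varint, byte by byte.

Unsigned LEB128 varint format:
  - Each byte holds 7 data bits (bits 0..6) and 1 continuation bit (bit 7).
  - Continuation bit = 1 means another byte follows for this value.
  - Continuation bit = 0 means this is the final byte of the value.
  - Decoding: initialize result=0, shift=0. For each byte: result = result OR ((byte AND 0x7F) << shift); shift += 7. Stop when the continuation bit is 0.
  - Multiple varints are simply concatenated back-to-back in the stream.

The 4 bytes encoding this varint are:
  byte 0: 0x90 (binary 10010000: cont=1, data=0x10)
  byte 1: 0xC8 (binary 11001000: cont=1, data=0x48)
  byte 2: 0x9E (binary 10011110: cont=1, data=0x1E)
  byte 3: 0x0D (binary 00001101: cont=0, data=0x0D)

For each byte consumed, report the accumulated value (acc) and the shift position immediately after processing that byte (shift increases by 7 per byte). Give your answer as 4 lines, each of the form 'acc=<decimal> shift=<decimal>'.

Answer: acc=16 shift=7
acc=9232 shift=14
acc=500752 shift=21
acc=27763728 shift=28

Derivation:
byte 0=0x90: payload=0x10=16, contrib = 16<<0 = 16; acc -> 16, shift -> 7
byte 1=0xC8: payload=0x48=72, contrib = 72<<7 = 9216; acc -> 9232, shift -> 14
byte 2=0x9E: payload=0x1E=30, contrib = 30<<14 = 491520; acc -> 500752, shift -> 21
byte 3=0x0D: payload=0x0D=13, contrib = 13<<21 = 27262976; acc -> 27763728, shift -> 28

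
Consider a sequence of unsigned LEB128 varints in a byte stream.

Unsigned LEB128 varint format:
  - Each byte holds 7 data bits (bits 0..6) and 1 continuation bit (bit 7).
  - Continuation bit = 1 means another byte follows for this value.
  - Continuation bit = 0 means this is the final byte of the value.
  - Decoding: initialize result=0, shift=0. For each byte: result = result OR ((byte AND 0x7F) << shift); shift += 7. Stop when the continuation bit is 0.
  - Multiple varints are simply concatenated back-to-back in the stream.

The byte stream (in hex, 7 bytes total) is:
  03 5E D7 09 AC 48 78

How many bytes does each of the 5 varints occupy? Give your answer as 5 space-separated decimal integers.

Answer: 1 1 2 2 1

Derivation:
  byte[0]=0x03 cont=0 payload=0x03=3: acc |= 3<<0 -> acc=3 shift=7 [end]
Varint 1: bytes[0:1] = 03 -> value 3 (1 byte(s))
  byte[1]=0x5E cont=0 payload=0x5E=94: acc |= 94<<0 -> acc=94 shift=7 [end]
Varint 2: bytes[1:2] = 5E -> value 94 (1 byte(s))
  byte[2]=0xD7 cont=1 payload=0x57=87: acc |= 87<<0 -> acc=87 shift=7
  byte[3]=0x09 cont=0 payload=0x09=9: acc |= 9<<7 -> acc=1239 shift=14 [end]
Varint 3: bytes[2:4] = D7 09 -> value 1239 (2 byte(s))
  byte[4]=0xAC cont=1 payload=0x2C=44: acc |= 44<<0 -> acc=44 shift=7
  byte[5]=0x48 cont=0 payload=0x48=72: acc |= 72<<7 -> acc=9260 shift=14 [end]
Varint 4: bytes[4:6] = AC 48 -> value 9260 (2 byte(s))
  byte[6]=0x78 cont=0 payload=0x78=120: acc |= 120<<0 -> acc=120 shift=7 [end]
Varint 5: bytes[6:7] = 78 -> value 120 (1 byte(s))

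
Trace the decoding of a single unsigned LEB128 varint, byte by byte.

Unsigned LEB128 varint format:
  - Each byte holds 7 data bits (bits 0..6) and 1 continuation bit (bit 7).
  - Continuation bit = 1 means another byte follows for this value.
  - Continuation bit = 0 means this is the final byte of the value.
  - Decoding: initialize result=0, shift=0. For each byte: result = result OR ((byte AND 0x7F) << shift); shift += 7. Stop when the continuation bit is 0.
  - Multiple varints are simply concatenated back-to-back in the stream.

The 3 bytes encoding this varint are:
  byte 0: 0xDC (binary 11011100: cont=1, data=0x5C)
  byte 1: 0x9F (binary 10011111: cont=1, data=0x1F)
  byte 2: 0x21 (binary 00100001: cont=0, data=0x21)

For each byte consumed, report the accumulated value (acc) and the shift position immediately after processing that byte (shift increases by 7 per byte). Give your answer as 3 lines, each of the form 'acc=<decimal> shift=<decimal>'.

Answer: acc=92 shift=7
acc=4060 shift=14
acc=544732 shift=21

Derivation:
byte 0=0xDC: payload=0x5C=92, contrib = 92<<0 = 92; acc -> 92, shift -> 7
byte 1=0x9F: payload=0x1F=31, contrib = 31<<7 = 3968; acc -> 4060, shift -> 14
byte 2=0x21: payload=0x21=33, contrib = 33<<14 = 540672; acc -> 544732, shift -> 21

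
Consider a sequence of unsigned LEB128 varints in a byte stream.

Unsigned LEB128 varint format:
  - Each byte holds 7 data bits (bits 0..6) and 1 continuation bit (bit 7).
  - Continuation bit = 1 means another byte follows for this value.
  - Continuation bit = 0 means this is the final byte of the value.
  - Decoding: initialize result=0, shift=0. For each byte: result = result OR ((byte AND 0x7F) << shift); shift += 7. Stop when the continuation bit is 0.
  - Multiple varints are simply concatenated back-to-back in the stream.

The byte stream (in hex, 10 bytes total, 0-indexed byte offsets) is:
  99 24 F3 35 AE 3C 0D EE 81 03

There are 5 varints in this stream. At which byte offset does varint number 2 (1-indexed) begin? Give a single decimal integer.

Answer: 2

Derivation:
  byte[0]=0x99 cont=1 payload=0x19=25: acc |= 25<<0 -> acc=25 shift=7
  byte[1]=0x24 cont=0 payload=0x24=36: acc |= 36<<7 -> acc=4633 shift=14 [end]
Varint 1: bytes[0:2] = 99 24 -> value 4633 (2 byte(s))
  byte[2]=0xF3 cont=1 payload=0x73=115: acc |= 115<<0 -> acc=115 shift=7
  byte[3]=0x35 cont=0 payload=0x35=53: acc |= 53<<7 -> acc=6899 shift=14 [end]
Varint 2: bytes[2:4] = F3 35 -> value 6899 (2 byte(s))
  byte[4]=0xAE cont=1 payload=0x2E=46: acc |= 46<<0 -> acc=46 shift=7
  byte[5]=0x3C cont=0 payload=0x3C=60: acc |= 60<<7 -> acc=7726 shift=14 [end]
Varint 3: bytes[4:6] = AE 3C -> value 7726 (2 byte(s))
  byte[6]=0x0D cont=0 payload=0x0D=13: acc |= 13<<0 -> acc=13 shift=7 [end]
Varint 4: bytes[6:7] = 0D -> value 13 (1 byte(s))
  byte[7]=0xEE cont=1 payload=0x6E=110: acc |= 110<<0 -> acc=110 shift=7
  byte[8]=0x81 cont=1 payload=0x01=1: acc |= 1<<7 -> acc=238 shift=14
  byte[9]=0x03 cont=0 payload=0x03=3: acc |= 3<<14 -> acc=49390 shift=21 [end]
Varint 5: bytes[7:10] = EE 81 03 -> value 49390 (3 byte(s))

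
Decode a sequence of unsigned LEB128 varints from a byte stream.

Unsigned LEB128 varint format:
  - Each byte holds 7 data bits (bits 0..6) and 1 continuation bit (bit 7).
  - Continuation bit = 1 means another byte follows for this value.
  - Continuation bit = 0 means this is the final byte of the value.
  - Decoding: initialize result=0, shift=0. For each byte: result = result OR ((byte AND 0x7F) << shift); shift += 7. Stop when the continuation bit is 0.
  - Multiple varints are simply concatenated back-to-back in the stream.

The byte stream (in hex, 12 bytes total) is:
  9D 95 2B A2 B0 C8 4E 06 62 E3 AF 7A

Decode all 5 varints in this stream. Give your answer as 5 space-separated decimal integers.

  byte[0]=0x9D cont=1 payload=0x1D=29: acc |= 29<<0 -> acc=29 shift=7
  byte[1]=0x95 cont=1 payload=0x15=21: acc |= 21<<7 -> acc=2717 shift=14
  byte[2]=0x2B cont=0 payload=0x2B=43: acc |= 43<<14 -> acc=707229 shift=21 [end]
Varint 1: bytes[0:3] = 9D 95 2B -> value 707229 (3 byte(s))
  byte[3]=0xA2 cont=1 payload=0x22=34: acc |= 34<<0 -> acc=34 shift=7
  byte[4]=0xB0 cont=1 payload=0x30=48: acc |= 48<<7 -> acc=6178 shift=14
  byte[5]=0xC8 cont=1 payload=0x48=72: acc |= 72<<14 -> acc=1185826 shift=21
  byte[6]=0x4E cont=0 payload=0x4E=78: acc |= 78<<21 -> acc=164763682 shift=28 [end]
Varint 2: bytes[3:7] = A2 B0 C8 4E -> value 164763682 (4 byte(s))
  byte[7]=0x06 cont=0 payload=0x06=6: acc |= 6<<0 -> acc=6 shift=7 [end]
Varint 3: bytes[7:8] = 06 -> value 6 (1 byte(s))
  byte[8]=0x62 cont=0 payload=0x62=98: acc |= 98<<0 -> acc=98 shift=7 [end]
Varint 4: bytes[8:9] = 62 -> value 98 (1 byte(s))
  byte[9]=0xE3 cont=1 payload=0x63=99: acc |= 99<<0 -> acc=99 shift=7
  byte[10]=0xAF cont=1 payload=0x2F=47: acc |= 47<<7 -> acc=6115 shift=14
  byte[11]=0x7A cont=0 payload=0x7A=122: acc |= 122<<14 -> acc=2004963 shift=21 [end]
Varint 5: bytes[9:12] = E3 AF 7A -> value 2004963 (3 byte(s))

Answer: 707229 164763682 6 98 2004963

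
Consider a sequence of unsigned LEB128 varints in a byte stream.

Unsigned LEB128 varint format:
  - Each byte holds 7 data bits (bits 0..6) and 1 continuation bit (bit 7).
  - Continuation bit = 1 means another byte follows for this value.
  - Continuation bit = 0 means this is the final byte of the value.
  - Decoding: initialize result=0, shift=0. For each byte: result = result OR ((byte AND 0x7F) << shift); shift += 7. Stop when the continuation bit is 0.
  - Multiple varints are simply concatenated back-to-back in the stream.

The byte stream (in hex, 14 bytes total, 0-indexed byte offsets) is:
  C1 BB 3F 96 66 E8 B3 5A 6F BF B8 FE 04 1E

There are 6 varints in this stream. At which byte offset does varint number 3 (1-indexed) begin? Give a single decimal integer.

Answer: 5

Derivation:
  byte[0]=0xC1 cont=1 payload=0x41=65: acc |= 65<<0 -> acc=65 shift=7
  byte[1]=0xBB cont=1 payload=0x3B=59: acc |= 59<<7 -> acc=7617 shift=14
  byte[2]=0x3F cont=0 payload=0x3F=63: acc |= 63<<14 -> acc=1039809 shift=21 [end]
Varint 1: bytes[0:3] = C1 BB 3F -> value 1039809 (3 byte(s))
  byte[3]=0x96 cont=1 payload=0x16=22: acc |= 22<<0 -> acc=22 shift=7
  byte[4]=0x66 cont=0 payload=0x66=102: acc |= 102<<7 -> acc=13078 shift=14 [end]
Varint 2: bytes[3:5] = 96 66 -> value 13078 (2 byte(s))
  byte[5]=0xE8 cont=1 payload=0x68=104: acc |= 104<<0 -> acc=104 shift=7
  byte[6]=0xB3 cont=1 payload=0x33=51: acc |= 51<<7 -> acc=6632 shift=14
  byte[7]=0x5A cont=0 payload=0x5A=90: acc |= 90<<14 -> acc=1481192 shift=21 [end]
Varint 3: bytes[5:8] = E8 B3 5A -> value 1481192 (3 byte(s))
  byte[8]=0x6F cont=0 payload=0x6F=111: acc |= 111<<0 -> acc=111 shift=7 [end]
Varint 4: bytes[8:9] = 6F -> value 111 (1 byte(s))
  byte[9]=0xBF cont=1 payload=0x3F=63: acc |= 63<<0 -> acc=63 shift=7
  byte[10]=0xB8 cont=1 payload=0x38=56: acc |= 56<<7 -> acc=7231 shift=14
  byte[11]=0xFE cont=1 payload=0x7E=126: acc |= 126<<14 -> acc=2071615 shift=21
  byte[12]=0x04 cont=0 payload=0x04=4: acc |= 4<<21 -> acc=10460223 shift=28 [end]
Varint 5: bytes[9:13] = BF B8 FE 04 -> value 10460223 (4 byte(s))
  byte[13]=0x1E cont=0 payload=0x1E=30: acc |= 30<<0 -> acc=30 shift=7 [end]
Varint 6: bytes[13:14] = 1E -> value 30 (1 byte(s))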